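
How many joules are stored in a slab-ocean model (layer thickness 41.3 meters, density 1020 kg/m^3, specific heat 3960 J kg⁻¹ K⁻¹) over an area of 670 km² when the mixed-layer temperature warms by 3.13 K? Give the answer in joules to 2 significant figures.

3.5×10^17 J

Areal heat capacity C = ρ c_p D = 1020 × 3960 × 41.3 = 1.67×10^8 J m⁻² K⁻¹.
Heat per unit area: q = C ΔT = 1.67×10^8 × 3.13 = 5.22×10^8 J/m².
Total heat: Q = q × A = 5.22×10^8 × (670 × 10⁶ m²) = 3.50×10^17 J.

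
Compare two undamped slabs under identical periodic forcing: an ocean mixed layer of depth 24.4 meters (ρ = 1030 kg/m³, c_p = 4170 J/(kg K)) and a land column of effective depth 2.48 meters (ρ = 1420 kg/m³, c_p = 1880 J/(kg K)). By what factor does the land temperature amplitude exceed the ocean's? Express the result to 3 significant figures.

C_ocean = 1030 × 4170 × 24.4 = 1.05×10^8 J/(m²·K).
C_land = 1420 × 1880 × 2.48 = 6.62×10^6 J/(m²·K).
Undamped amplitude ∝ 1/C, so A_land/A_ocean = C_ocean/C_land = 15.8.

15.8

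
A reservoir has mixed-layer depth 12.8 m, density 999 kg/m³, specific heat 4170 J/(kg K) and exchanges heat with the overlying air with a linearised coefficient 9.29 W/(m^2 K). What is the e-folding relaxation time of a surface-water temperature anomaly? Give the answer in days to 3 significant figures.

Areal heat capacity C = ρ c_p D = 999 × 4170 × 12.8 = 5.33×10^7 J/(m^2 K).
Relaxation time τ = C / λ = 5.33×10^7 / 9.29 = 5.74×10^6 s.
In days: 5.74×10^6 s / (86400 s/day) = 66.4 days.

66.4 days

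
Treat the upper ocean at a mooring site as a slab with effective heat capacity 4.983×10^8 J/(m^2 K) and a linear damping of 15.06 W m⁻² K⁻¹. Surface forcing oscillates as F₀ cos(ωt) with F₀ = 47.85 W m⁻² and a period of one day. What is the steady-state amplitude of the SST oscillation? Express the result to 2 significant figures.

0.0013 K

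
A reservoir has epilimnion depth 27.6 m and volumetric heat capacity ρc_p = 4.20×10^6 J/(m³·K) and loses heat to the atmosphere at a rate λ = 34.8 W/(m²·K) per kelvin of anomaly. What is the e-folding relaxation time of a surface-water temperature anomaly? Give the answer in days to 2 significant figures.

39 days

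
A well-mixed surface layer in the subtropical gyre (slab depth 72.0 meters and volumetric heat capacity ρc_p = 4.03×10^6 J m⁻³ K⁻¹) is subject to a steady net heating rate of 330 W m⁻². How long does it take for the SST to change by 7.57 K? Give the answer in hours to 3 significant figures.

1850 hours

Areal heat capacity C = ρc_p × D = 4.03×10^6 × 72.0 = 2.90×10^8 J m⁻² K⁻¹.
Time required: Δt = C ΔT / F = 2.90×10^8 × 7.57 / 330 = 6.66×10^6 s.
In hours: 6.66×10^6 s / (3600 s/hour) = 1850 hours.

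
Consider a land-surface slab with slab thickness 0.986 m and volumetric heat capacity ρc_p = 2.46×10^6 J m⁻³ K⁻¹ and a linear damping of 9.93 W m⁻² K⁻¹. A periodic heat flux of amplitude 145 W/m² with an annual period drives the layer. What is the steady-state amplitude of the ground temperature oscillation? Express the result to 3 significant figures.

14.6 K

Areal heat capacity C = ρc_p × D = 2.46×10^6 × 0.986 = 2.43×10^6 J/(m²·K).
Angular frequency ω = 2π / T = 2π / 3.15×10^7 s = 1.99×10^-7 s⁻¹.
√((Cω)² + λ²) = √((0.483)² + 9.93²) = 9.94 W/(m²·K).
Amplitude A = F₀ / √((Cω)²+λ²) = 145 / 9.94 = 14.6 K.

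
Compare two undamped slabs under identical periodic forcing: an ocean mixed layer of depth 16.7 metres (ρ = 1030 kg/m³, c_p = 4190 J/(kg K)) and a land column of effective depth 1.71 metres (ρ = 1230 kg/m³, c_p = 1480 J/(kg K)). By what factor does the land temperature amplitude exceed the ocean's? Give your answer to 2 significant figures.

23

C_ocean = 1030 × 4190 × 16.7 = 7.21×10^7 J/(m²·K).
C_land = 1230 × 1480 × 1.71 = 3.11×10^6 J/(m²·K).
Undamped amplitude ∝ 1/C, so A_land/A_ocean = C_ocean/C_land = 23.2.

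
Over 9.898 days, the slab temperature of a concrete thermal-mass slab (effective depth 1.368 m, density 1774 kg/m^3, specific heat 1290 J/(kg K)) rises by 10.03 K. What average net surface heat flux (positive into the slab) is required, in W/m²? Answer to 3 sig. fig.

36.7

Areal heat capacity C = ρ c_p D = 1774 × 1290 × 1.368 = 3.13×10^6 J m⁻² K⁻¹.
Required heat per unit area: Q = C ΔT = 3.13×10^6 × 10.03 = 3.14×10^7 J/m².
Flux F = Q / Δt = 3.14×10^7 / 8.55×10^5 s = 36.7 W/m².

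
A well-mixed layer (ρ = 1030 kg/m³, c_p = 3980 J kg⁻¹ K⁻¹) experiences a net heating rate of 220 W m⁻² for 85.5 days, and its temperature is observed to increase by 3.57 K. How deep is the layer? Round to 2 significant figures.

110 m

Heat input Q = F Δt = 220 × 7.39×10^6 s = 1.63×10^9 J/m².
Required areal heat capacity C = Q / ΔT = 4.55×10^8 J/(m²·K).
Depth D = C / (ρ c_p) = 4.55×10^8 / (1030 × 3980) = 111 m.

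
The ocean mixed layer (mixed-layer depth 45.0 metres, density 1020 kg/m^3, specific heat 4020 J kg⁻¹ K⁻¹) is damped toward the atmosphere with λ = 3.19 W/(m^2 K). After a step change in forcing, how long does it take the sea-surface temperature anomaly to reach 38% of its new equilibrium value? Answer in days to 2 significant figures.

320 days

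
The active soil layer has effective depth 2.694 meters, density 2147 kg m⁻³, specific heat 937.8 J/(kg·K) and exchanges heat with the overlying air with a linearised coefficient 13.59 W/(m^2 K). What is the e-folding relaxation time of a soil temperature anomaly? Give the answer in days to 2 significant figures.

Areal heat capacity C = ρ c_p D = 2147 × 937.8 × 2.694 = 5.42×10^6 J/(m^2 K).
Relaxation time τ = C / λ = 5.42×10^6 / 13.59 = 3.99×10^5 s.
In days: 3.99×10^5 s / (86400 s/day) = 4.62 days.

4.6 days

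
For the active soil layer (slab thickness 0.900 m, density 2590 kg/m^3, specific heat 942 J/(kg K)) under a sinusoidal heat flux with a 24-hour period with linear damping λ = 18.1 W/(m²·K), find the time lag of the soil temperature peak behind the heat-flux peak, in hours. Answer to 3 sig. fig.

5.57 hours

Areal heat capacity C = ρ c_p D = 2590 × 942 × 0.900 = 2.20×10^6 J m⁻² K⁻¹.
ω = 2π / 86400 s = 7.27×10^-5 s⁻¹.
Phase lag φ = arctan(Cω/λ) = arctan(160/18.1) = 1.46 rad.
Time lag = φ / ω = 1.46 / 7.27×10^-5 = 20000 s = 5.57 hours.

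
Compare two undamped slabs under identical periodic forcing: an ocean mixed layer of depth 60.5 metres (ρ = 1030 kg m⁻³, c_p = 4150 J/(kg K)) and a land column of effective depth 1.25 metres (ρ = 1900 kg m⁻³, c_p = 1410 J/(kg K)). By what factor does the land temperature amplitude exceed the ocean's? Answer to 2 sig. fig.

C_ocean = 1030 × 4150 × 60.5 = 2.59×10^8 J/(m²·K).
C_land = 1900 × 1410 × 1.25 = 3.35×10^6 J/(m²·K).
Undamped amplitude ∝ 1/C, so A_land/A_ocean = C_ocean/C_land = 77.2.

77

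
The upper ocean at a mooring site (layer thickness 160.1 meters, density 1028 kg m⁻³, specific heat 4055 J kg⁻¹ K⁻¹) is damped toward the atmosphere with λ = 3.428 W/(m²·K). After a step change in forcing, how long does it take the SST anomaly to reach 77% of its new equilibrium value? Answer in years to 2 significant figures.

9.1 years

Areal heat capacity C = ρ c_p D = 1028 × 4055 × 160.1 = 6.67×10^8 J/(m^2 K).
τ = C / λ = 6.67×10^8 / 3.428 = 1.95×10^8 s.
Fraction reached: 1 − e^(−t/τ) = 0.77 ⇒ t = −τ ln(1 − 0.77) = τ × 1.47.
t = 2.86×10^8 s = 9.07 years.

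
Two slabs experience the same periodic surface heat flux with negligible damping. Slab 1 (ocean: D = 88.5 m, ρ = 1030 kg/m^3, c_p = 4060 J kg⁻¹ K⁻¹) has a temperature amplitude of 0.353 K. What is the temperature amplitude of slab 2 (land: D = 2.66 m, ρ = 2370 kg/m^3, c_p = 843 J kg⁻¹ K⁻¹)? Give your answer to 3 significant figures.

C_ocean = 3.70×10^8 J/(m²·K); C_land = 5.31×10^6 J/(m²·K).
A ∝ 1/C ⇒ A_land = A_ocean × C_ocean/C_land = 0.353 × 69.6 = 24.6 K.

24.6 K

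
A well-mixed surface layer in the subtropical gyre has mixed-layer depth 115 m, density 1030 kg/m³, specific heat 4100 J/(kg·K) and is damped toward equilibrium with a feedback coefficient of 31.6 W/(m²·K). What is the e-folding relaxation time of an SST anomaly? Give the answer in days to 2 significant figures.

Areal heat capacity C = ρ c_p D = 1030 × 4100 × 115 = 4.86×10^8 J/(m^2 K).
Relaxation time τ = C / λ = 4.86×10^8 / 31.6 = 1.54×10^7 s.
In days: 1.54×10^7 s / (86400 s/day) = 178 days.

180 days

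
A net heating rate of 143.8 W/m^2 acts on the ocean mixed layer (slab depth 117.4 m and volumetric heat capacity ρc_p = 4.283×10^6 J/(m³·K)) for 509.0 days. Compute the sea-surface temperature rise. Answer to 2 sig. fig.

Areal heat capacity C = ρc_p × D = 4.283×10^6 × 117.4 = 5.03×10^8 J m⁻² K⁻¹.
Net heat input Q = F Δt = 143.8 × (509.0 days × 86400 s/day) = 6.32×10^9 J/m².
ΔT = Q / C = 6.32×10^9 / 5.03×10^8 = 12.6 K.

13 K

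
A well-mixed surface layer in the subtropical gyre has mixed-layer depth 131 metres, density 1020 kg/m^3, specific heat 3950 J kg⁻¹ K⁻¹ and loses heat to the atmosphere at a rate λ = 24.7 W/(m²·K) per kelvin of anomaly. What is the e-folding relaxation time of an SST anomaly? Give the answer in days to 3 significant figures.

Areal heat capacity C = ρ c_p D = 1020 × 3950 × 131 = 5.28×10^8 J m⁻² K⁻¹.
Relaxation time τ = C / λ = 5.28×10^8 / 24.7 = 2.14×10^7 s.
In days: 2.14×10^7 s / (86400 s/day) = 247 days.

247 days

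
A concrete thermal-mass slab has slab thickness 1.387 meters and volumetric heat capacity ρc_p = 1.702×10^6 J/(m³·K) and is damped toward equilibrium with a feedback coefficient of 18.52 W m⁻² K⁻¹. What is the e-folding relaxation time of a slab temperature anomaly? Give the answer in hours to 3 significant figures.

35.4 hours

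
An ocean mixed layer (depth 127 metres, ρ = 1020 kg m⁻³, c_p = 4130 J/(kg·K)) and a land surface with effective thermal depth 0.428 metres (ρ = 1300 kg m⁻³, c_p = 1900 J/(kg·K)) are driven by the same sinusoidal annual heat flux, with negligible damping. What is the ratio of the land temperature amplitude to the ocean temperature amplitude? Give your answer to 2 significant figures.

C_ocean = 1020 × 4130 × 127 = 5.35×10^8 J/(m²·K).
C_land = 1300 × 1900 × 0.428 = 1.06×10^6 J/(m²·K).
Undamped amplitude ∝ 1/C, so A_land/A_ocean = C_ocean/C_land = 506.

510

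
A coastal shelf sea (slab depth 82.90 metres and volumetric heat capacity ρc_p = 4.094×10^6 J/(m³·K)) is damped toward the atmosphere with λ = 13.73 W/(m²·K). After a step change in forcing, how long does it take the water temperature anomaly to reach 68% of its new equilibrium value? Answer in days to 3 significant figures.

326 days

Areal heat capacity C = ρc_p × D = 4.094×10^6 × 82.90 = 3.39×10^8 J/(m^2 K).
τ = C / λ = 3.39×10^8 / 13.73 = 2.47×10^7 s.
Fraction reached: 1 − e^(−t/τ) = 0.68 ⇒ t = −τ ln(1 − 0.68) = τ × 1.14.
t = 2.82×10^7 s = 326 days.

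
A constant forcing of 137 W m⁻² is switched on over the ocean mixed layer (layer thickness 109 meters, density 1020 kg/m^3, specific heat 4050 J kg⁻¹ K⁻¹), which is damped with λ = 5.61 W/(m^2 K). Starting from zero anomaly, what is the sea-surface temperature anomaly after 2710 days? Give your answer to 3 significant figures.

Areal heat capacity C = ρ c_p D = 1020 × 4050 × 109 = 4.50×10^8 J/(m²·K).
τ = C / λ = 4.50×10^8 / 5.61 = 8.03×10^7 s.
Equilibrium anomaly ΔT_eq = F / λ = 137 / 5.61 = 24.4 K.
t = 2710 days = 2.34×10^8 s, so t/τ = 2.92.
ΔT(t) = ΔT_eq (1 − e^(−t/τ)) = 24.4 × (1 − e^−2.92) = 23.1 K.

23.1 K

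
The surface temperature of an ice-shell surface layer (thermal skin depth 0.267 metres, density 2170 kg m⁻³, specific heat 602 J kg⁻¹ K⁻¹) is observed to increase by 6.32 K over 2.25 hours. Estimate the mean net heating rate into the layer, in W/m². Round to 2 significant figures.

270

Areal heat capacity C = ρ c_p D = 2170 × 602 × 0.267 = 3.49×10^5 J m⁻² K⁻¹.
Required heat per unit area: Q = C ΔT = 3.49×10^5 × 6.32 = 2.20×10^6 J/m².
Flux F = Q / Δt = 2.20×10^6 / 8100 s = 272 W/m².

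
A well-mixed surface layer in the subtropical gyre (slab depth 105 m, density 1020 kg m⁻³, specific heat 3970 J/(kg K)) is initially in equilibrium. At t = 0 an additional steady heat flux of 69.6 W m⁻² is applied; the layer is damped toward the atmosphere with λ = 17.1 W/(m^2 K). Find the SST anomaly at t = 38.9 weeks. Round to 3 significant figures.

Areal heat capacity C = ρ c_p D = 1020 × 3970 × 105 = 4.25×10^8 J/(m²·K).
τ = C / λ = 4.25×10^8 / 17.1 = 2.49×10^7 s.
Equilibrium anomaly ΔT_eq = F / λ = 69.6 / 17.1 = 4.07 K.
t = 38.9 weeks = 2.35×10^7 s, so t/τ = 0.946.
ΔT(t) = ΔT_eq (1 − e^(−t/τ)) = 4.07 × (1 − e^−0.946) = 2.49 K.

2.49 K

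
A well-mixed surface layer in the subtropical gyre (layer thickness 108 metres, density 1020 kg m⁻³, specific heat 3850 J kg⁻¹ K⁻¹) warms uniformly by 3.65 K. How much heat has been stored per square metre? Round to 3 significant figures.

1.55×10^9

Areal heat capacity C = ρ c_p D = 1020 × 3850 × 108 = 4.24×10^8 J/(m²·K).
ΔQ = C ΔT = 4.24×10^8 × 3.65 = 1.55×10^9 J/m².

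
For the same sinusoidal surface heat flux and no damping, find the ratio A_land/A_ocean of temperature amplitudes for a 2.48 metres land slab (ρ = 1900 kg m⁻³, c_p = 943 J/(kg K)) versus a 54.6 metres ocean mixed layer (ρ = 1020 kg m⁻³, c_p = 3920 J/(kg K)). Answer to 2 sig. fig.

49

C_ocean = 1020 × 3920 × 54.6 = 2.18×10^8 J/(m²·K).
C_land = 1900 × 943 × 2.48 = 4.44×10^6 J/(m²·K).
Undamped amplitude ∝ 1/C, so A_land/A_ocean = C_ocean/C_land = 49.1.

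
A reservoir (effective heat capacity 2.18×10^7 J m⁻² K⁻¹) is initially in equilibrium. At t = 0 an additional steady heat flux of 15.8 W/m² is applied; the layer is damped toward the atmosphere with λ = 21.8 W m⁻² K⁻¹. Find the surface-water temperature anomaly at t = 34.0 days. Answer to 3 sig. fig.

Areal heat capacity C = 2.18×10^7 J m⁻² K⁻¹ (given).
τ = C / λ = 2.18×10^7 / 21.8 = 1.00×10^6 s.
Equilibrium anomaly ΔT_eq = F / λ = 15.8 / 21.8 = 0.725 K.
t = 34.0 days = 2.94×10^6 s, so t/τ = 2.94.
ΔT(t) = ΔT_eq (1 − e^(−t/τ)) = 0.725 × (1 − e^−2.94) = 0.686 K.

0.686 K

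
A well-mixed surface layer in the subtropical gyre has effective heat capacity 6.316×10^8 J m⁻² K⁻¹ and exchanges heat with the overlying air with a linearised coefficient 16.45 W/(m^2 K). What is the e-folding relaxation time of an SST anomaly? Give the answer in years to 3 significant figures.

1.22 years

Areal heat capacity C = 6.316×10^8 J m⁻² K⁻¹ (given).
Relaxation time τ = C / λ = 6.32×10^8 / 16.45 = 3.84×10^7 s.
In years: 3.84×10^7 s / (3.156×10^7 s/year) = 1.22 years.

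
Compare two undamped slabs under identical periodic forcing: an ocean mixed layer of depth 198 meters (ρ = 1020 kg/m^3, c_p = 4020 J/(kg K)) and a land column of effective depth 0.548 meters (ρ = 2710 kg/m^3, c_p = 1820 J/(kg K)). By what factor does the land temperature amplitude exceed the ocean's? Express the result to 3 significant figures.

C_ocean = 1020 × 4020 × 198 = 8.12×10^8 J/(m²·K).
C_land = 2710 × 1820 × 0.548 = 2.70×10^6 J/(m²·K).
Undamped amplitude ∝ 1/C, so A_land/A_ocean = C_ocean/C_land = 300.

300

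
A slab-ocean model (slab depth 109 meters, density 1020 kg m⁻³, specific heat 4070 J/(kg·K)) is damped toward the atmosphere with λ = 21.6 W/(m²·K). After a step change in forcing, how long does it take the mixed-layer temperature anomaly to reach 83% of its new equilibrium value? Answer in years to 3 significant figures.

1.18 years

Areal heat capacity C = ρ c_p D = 1020 × 4070 × 109 = 4.53×10^8 J/(m²·K).
τ = C / λ = 4.53×10^8 / 21.6 = 2.09×10^7 s.
Fraction reached: 1 − e^(−t/τ) = 0.83 ⇒ t = −τ ln(1 − 0.83) = τ × 1.77.
t = 3.71×10^7 s = 1.18 years.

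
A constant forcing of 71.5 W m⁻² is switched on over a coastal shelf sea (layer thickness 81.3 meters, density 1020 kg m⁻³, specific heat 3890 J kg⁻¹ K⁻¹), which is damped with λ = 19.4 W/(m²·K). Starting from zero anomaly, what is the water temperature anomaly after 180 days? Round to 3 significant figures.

2.24 K

Areal heat capacity C = ρ c_p D = 1020 × 3890 × 81.3 = 3.23×10^8 J/(m^2 K).
τ = C / λ = 3.23×10^8 / 19.4 = 1.66×10^7 s.
Equilibrium anomaly ΔT_eq = F / λ = 71.5 / 19.4 = 3.69 K.
t = 180 days = 1.56×10^7 s, so t/τ = 0.935.
ΔT(t) = ΔT_eq (1 − e^(−t/τ)) = 3.69 × (1 − e^−0.935) = 2.24 K.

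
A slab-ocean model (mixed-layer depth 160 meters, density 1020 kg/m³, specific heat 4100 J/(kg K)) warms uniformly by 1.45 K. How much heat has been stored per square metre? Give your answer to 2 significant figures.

9.7×10^8

Areal heat capacity C = ρ c_p D = 1020 × 4100 × 160 = 6.69×10^8 J m⁻² K⁻¹.
ΔQ = C ΔT = 6.69×10^8 × 1.45 = 9.70×10^8 J/m².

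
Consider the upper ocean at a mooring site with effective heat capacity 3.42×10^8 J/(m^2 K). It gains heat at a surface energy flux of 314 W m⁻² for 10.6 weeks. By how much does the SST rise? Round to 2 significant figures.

5.9 K

Areal heat capacity C = 3.42×10^8 J/(m^2 K) (given).
Net heat input Q = F Δt = 314 × (10.6 weeks × 6.048×10^5 s/week) = 2.01×10^9 J/m².
ΔT = Q / C = 2.01×10^9 / 3.42×10^8 = 5.89 K.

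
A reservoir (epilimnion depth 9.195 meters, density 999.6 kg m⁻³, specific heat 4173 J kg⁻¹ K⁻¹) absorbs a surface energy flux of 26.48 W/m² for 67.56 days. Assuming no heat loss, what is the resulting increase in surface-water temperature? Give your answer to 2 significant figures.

4.0 K

Areal heat capacity C = ρ c_p D = 999.6 × 4173 × 9.195 = 3.84×10^7 J/(m²·K).
Net heat input Q = F Δt = 26.48 × (67.56 days × 86400 s/day) = 1.55×10^8 J/m².
ΔT = Q / C = 1.55×10^8 / 3.84×10^7 = 4.03 K.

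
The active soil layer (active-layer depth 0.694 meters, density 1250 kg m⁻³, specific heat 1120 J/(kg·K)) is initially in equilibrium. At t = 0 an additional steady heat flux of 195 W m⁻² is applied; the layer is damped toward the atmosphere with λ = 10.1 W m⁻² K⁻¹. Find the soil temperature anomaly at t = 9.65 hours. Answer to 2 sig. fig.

Areal heat capacity C = ρ c_p D = 1250 × 1120 × 0.694 = 9.72×10^5 J m⁻² K⁻¹.
τ = C / λ = 9.72×10^5 / 10.1 = 96200 s.
Equilibrium anomaly ΔT_eq = F / λ = 195 / 10.1 = 19.3 K.
t = 9.65 hours = 34700 s, so t/τ = 0.361.
ΔT(t) = ΔT_eq (1 − e^(−t/τ)) = 19.3 × (1 − e^−0.361) = 5.85 K.

5.9 K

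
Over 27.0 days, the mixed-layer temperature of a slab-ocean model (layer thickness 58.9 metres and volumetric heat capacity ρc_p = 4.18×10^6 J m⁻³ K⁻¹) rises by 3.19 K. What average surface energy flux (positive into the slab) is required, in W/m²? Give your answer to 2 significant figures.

340

Areal heat capacity C = ρc_p × D = 4.18×10^6 × 58.9 = 2.46×10^8 J/(m^2 K).
Required heat per unit area: Q = C ΔT = 2.46×10^8 × 3.19 = 7.85×10^8 J/m².
Flux F = Q / Δt = 7.85×10^8 / 2.33×10^6 s = 337 W/m².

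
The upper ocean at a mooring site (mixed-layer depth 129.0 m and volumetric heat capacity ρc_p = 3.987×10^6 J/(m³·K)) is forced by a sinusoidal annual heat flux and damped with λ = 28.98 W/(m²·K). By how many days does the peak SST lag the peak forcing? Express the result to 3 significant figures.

75.2 days

Areal heat capacity C = ρc_p × D = 3.987×10^6 × 129.0 = 5.14×10^8 J m⁻² K⁻¹.
ω = 2π / 3.15×10^7 s = 1.99×10^-7 s⁻¹.
Phase lag φ = arctan(Cω/λ) = arctan(102/28.98) = 1.30 rad.
Time lag = φ / ω = 1.30 / 1.99×10^-7 = 6.50×10^6 s = 75.2 days.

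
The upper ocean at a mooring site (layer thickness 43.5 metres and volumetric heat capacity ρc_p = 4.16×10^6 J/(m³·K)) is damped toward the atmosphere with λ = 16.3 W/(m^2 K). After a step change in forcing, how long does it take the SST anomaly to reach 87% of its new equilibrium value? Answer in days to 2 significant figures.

Areal heat capacity C = ρc_p × D = 4.16×10^6 × 43.5 = 1.81×10^8 J/(m²·K).
τ = C / λ = 1.81×10^8 / 16.3 = 1.11×10^7 s.
Fraction reached: 1 − e^(−t/τ) = 0.87 ⇒ t = −τ ln(1 − 0.87) = τ × 2.04.
t = 2.27×10^7 s = 262 days.

260 days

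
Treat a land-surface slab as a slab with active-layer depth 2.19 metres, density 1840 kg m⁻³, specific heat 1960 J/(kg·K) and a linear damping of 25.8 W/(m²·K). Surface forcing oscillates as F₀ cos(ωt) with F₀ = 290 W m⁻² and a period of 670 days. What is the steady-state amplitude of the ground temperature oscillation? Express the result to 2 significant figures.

Areal heat capacity C = ρ c_p D = 1840 × 1960 × 2.19 = 7.90×10^6 J/(m^2 K).
Angular frequency ω = 2π / T = 2π / 5.79×10^7 s = 1.09×10^-7 s⁻¹.
√((Cω)² + λ²) = √((0.857)² + 25.8²) = 25.8 W/(m²·K).
Amplitude A = F₀ / √((Cω)²+λ²) = 290 / 25.8 = 11.2 K.

11 K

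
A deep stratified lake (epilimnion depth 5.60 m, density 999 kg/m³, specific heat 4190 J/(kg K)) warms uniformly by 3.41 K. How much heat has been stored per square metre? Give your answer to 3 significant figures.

7.99×10^7

Areal heat capacity C = ρ c_p D = 999 × 4190 × 5.60 = 2.34×10^7 J m⁻² K⁻¹.
ΔQ = C ΔT = 2.34×10^7 × 3.41 = 7.99×10^7 J/m².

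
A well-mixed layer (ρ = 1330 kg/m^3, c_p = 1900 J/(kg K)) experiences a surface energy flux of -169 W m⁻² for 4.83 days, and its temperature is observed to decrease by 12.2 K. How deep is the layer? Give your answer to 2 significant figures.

2.3 m

Heat input Q = F Δt = -169 × 4.17×10^5 s = -7.05×10^7 J/m².
Required areal heat capacity C = Q / ΔT = 5.78×10^6 J/(m²·K).
Depth D = C / (ρ c_p) = 5.78×10^6 / (1330 × 1900) = 2.29 m.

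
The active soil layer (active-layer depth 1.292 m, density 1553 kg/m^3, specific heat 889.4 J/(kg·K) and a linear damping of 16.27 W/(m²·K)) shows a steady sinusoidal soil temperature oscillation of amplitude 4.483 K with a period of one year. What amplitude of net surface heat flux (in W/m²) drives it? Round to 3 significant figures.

Areal heat capacity C = ρ c_p D = 1553 × 889.4 × 1.292 = 1.78×10^6 J/(m²·K).
ω = 2π / 3.15×10^7 s = 1.99×10^-7 s⁻¹.
√((Cω)² + λ²) = √((0.356)² + 16.27²) = 16.3 W/(m²·K).
F₀ = A × √((Cω)²+λ²) = 4.483 × 16.3 = 73.0 W/m².

73.0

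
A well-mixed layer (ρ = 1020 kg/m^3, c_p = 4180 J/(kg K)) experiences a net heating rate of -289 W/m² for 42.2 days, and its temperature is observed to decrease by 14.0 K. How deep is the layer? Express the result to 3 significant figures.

Heat input Q = F Δt = -289 × 3.65×10^6 s = -1.05×10^9 J/m².
Required areal heat capacity C = Q / ΔT = 7.53×10^7 J/(m²·K).
Depth D = C / (ρ c_p) = 7.53×10^7 / (1020 × 4180) = 17.7 m.

17.7 m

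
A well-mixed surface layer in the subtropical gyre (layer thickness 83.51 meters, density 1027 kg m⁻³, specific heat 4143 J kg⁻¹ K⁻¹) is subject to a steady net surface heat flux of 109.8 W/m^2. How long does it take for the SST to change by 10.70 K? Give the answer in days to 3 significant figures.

401 days

Areal heat capacity C = ρ c_p D = 1027 × 4143 × 83.51 = 3.55×10^8 J/(m²·K).
Time required: Δt = C ΔT / F = 3.55×10^8 × 10.70 / 109.8 = 3.46×10^7 s.
In days: 3.46×10^7 s / (86400 s/day) = 401 days.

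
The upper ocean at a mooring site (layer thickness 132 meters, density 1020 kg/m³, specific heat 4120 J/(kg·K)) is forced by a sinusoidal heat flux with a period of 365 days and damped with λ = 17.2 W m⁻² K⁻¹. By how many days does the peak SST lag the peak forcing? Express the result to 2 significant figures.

Areal heat capacity C = ρ c_p D = 1020 × 4120 × 132 = 5.55×10^8 J/(m^2 K).
ω = 2π / 3.15×10^7 s = 1.99×10^-7 s⁻¹.
Phase lag φ = arctan(Cω/λ) = arctan(111/17.2) = 1.42 rad.
Time lag = φ / ω = 1.42 / 1.99×10^-7 = 7.11×10^6 s = 82.3 days.

82 days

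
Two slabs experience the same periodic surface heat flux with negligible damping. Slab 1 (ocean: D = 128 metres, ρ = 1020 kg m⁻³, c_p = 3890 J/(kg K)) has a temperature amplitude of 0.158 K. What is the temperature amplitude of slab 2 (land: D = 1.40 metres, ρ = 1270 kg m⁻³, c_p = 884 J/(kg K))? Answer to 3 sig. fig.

C_ocean = 5.08×10^8 J/(m²·K); C_land = 1.57×10^6 J/(m²·K).
A ∝ 1/C ⇒ A_land = A_ocean × C_ocean/C_land = 0.158 × 323 = 51.1 K.

51.1 K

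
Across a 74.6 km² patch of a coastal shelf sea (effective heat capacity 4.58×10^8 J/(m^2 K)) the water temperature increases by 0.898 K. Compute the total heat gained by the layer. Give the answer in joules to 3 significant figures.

3.07×10^16 J

Areal heat capacity C = 4.58×10^8 J/(m^2 K) (given).
Heat per unit area: q = C ΔT = 4.58×10^8 × 0.898 = 4.11×10^8 J/m².
Total heat: Q = q × A = 4.11×10^8 × (74.6 × 10⁶ m²) = 3.07×10^16 J.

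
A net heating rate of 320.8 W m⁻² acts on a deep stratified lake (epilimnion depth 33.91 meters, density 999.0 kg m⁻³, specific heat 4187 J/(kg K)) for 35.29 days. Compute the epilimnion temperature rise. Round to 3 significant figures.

6.90 K

Areal heat capacity C = ρ c_p D = 999.0 × 4187 × 33.91 = 1.42×10^8 J/(m^2 K).
Net heat input Q = F Δt = 320.8 × (35.29 days × 86400 s/day) = 9.78×10^8 J/m².
ΔT = Q / C = 9.78×10^8 / 1.42×10^8 = 6.90 K.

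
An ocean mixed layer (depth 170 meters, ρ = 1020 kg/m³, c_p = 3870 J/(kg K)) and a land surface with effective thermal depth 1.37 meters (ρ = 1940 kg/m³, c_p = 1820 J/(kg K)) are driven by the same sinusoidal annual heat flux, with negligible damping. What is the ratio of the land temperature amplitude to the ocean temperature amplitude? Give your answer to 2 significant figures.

140

C_ocean = 1020 × 3870 × 170 = 6.71×10^8 J/(m²·K).
C_land = 1940 × 1820 × 1.37 = 4.84×10^6 J/(m²·K).
Undamped amplitude ∝ 1/C, so A_land/A_ocean = C_ocean/C_land = 139.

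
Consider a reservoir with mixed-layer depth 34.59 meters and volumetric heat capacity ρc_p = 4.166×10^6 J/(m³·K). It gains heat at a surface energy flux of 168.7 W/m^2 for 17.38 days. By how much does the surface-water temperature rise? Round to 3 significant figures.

1.76 K

Areal heat capacity C = ρc_p × D = 4.166×10^6 × 34.59 = 1.44×10^8 J/(m²·K).
Net heat input Q = F Δt = 168.7 × (17.38 days × 86400 s/day) = 2.53×10^8 J/m².
ΔT = Q / C = 2.53×10^8 / 1.44×10^8 = 1.76 K.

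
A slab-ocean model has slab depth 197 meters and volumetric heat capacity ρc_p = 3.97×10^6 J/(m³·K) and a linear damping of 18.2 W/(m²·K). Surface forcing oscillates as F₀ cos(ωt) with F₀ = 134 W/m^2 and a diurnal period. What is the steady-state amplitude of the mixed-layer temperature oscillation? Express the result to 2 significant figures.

0.0024 K

Areal heat capacity C = ρc_p × D = 3.97×10^6 × 197 = 7.82×10^8 J m⁻² K⁻¹.
Angular frequency ω = 2π / T = 2π / 86400 s = 7.27×10^-5 s⁻¹.
√((Cω)² + λ²) = √((56900)² + 18.2²) = 56900 W/(m²·K).
Amplitude A = F₀ / √((Cω)²+λ²) = 134 / 56900 = 0.00236 K.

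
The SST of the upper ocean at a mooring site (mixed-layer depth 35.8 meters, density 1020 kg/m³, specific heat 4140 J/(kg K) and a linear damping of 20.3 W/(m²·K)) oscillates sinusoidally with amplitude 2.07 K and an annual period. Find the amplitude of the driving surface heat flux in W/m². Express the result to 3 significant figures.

75.2

Areal heat capacity C = ρ c_p D = 1020 × 4140 × 35.8 = 1.51×10^8 J m⁻² K⁻¹.
ω = 2π / 3.15×10^7 s = 1.99×10^-7 s⁻¹.
√((Cω)² + λ²) = √((30.1)² + 20.3²) = 36.3 W/(m²·K).
F₀ = A × √((Cω)²+λ²) = 2.07 × 36.3 = 75.2 W/m².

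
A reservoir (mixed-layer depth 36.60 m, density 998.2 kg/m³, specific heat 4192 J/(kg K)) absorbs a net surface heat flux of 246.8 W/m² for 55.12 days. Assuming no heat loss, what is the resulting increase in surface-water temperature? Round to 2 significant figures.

Areal heat capacity C = ρ c_p D = 998.2 × 4192 × 36.60 = 1.53×10^8 J/(m^2 K).
Net heat input Q = F Δt = 246.8 × (55.12 days × 86400 s/day) = 1.18×10^9 J/m².
ΔT = Q / C = 1.18×10^9 / 1.53×10^8 = 7.67 K.

7.7 K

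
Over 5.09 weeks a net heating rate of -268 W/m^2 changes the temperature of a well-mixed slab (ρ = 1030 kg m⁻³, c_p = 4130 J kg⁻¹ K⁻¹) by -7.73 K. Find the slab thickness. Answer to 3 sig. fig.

Heat input Q = F Δt = -268 × 3.08×10^6 s = -8.25×10^8 J/m².
Required areal heat capacity C = Q / ΔT = 1.07×10^8 J/(m²·K).
Depth D = C / (ρ c_p) = 1.07×10^8 / (1030 × 4130) = 25.1 m.

25.1 m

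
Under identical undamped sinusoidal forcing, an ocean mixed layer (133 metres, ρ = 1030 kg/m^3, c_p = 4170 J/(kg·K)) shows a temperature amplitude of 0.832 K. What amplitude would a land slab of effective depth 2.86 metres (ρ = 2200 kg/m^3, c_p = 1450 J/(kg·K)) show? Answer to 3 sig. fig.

C_ocean = 5.71×10^8 J/(m²·K); C_land = 9.12×10^6 J/(m²·K).
A ∝ 1/C ⇒ A_land = A_ocean × C_ocean/C_land = 0.832 × 62.6 = 52.1 K.

52.1 K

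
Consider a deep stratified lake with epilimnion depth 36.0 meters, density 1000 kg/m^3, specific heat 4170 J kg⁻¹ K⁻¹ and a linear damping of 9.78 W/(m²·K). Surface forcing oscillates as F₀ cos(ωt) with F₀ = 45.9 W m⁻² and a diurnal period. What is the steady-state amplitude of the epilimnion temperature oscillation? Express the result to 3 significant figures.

0.00420 K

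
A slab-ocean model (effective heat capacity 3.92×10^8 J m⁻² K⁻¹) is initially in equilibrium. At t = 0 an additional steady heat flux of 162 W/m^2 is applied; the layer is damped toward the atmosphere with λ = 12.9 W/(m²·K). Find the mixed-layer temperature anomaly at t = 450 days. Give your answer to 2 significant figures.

Areal heat capacity C = 3.92×10^8 J m⁻² K⁻¹ (given).
τ = C / λ = 3.92×10^8 / 12.9 = 3.04×10^7 s.
Equilibrium anomaly ΔT_eq = F / λ = 162 / 12.9 = 12.6 K.
t = 450 days = 3.89×10^7 s, so t/τ = 1.28.
ΔT(t) = ΔT_eq (1 − e^(−t/τ)) = 12.6 × (1 − e^−1.28) = 9.06 K.

9.1 K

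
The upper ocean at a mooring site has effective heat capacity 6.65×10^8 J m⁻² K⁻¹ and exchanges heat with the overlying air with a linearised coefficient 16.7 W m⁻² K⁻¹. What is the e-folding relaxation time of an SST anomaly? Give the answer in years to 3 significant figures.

1.26 years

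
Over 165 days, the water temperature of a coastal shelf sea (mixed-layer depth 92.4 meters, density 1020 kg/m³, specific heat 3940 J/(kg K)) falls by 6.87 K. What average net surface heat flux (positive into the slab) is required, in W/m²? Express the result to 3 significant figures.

-179

Areal heat capacity C = ρ c_p D = 1020 × 3940 × 92.4 = 3.71×10^8 J/(m²·K).
Required heat per unit area: Q = C ΔT = 3.71×10^8 × -6.87 = -2.55×10^9 J/m².
Flux F = Q / Δt = -2.55×10^9 / 1.43×10^7 s = -179 W/m².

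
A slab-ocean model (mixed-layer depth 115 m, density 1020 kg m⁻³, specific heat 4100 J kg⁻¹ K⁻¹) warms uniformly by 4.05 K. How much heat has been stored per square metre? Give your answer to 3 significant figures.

1.95×10^9

Areal heat capacity C = ρ c_p D = 1020 × 4100 × 115 = 4.81×10^8 J m⁻² K⁻¹.
ΔQ = C ΔT = 4.81×10^8 × 4.05 = 1.95×10^9 J/m².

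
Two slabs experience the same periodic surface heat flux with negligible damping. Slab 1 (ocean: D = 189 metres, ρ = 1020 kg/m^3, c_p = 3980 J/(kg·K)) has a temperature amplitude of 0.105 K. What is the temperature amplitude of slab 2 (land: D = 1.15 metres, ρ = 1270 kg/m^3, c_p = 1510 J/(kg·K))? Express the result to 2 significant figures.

37 K

C_ocean = 7.67×10^8 J/(m²·K); C_land = 2.21×10^6 J/(m²·K).
A ∝ 1/C ⇒ A_land = A_ocean × C_ocean/C_land = 0.105 × 348 = 36.5 K.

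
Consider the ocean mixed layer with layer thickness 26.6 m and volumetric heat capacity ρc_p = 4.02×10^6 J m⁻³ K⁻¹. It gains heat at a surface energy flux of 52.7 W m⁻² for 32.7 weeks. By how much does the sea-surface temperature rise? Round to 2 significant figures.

Areal heat capacity C = ρc_p × D = 4.02×10^6 × 26.6 = 1.07×10^8 J/(m^2 K).
Net heat input Q = F Δt = 52.7 × (32.7 weeks × 6.048×10^5 s/week) = 1.04×10^9 J/m².
ΔT = Q / C = 1.04×10^9 / 1.07×10^8 = 9.75 K.

9.7 K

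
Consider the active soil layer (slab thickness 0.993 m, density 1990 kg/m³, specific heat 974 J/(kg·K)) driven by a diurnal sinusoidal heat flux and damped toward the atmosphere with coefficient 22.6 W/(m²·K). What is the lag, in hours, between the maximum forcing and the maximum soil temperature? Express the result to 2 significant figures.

5.4 hours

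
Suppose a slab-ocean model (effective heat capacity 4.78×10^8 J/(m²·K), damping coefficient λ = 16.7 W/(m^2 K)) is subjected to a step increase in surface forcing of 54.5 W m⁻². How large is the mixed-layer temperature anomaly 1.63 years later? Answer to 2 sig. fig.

Areal heat capacity C = 4.78×10^8 J/(m²·K) (given).
τ = C / λ = 4.78×10^8 / 16.7 = 2.86×10^7 s.
Equilibrium anomaly ΔT_eq = F / λ = 54.5 / 16.7 = 3.26 K.
t = 1.63 years = 5.14×10^7 s, so t/τ = 1.80.
ΔT(t) = ΔT_eq (1 − e^(−t/τ)) = 3.26 × (1 − e^−1.80) = 2.72 K.

2.7 K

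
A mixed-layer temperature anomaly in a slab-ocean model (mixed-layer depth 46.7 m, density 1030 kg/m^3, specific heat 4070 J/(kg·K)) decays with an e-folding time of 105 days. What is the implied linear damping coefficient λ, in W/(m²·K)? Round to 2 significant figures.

Areal heat capacity C = ρ c_p D = 1030 × 4070 × 46.7 = 1.96×10^8 J/(m²·K).
τ = 105 days = 9.07×10^6 s.
λ = C / τ = 1.96×10^8 / 9.07×10^6 = 21.6 W/(m²·K).

22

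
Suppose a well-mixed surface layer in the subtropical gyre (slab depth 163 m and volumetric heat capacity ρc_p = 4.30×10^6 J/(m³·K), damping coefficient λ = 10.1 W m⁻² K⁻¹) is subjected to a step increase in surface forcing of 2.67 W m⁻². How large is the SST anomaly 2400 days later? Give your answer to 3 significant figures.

Areal heat capacity C = ρc_p × D = 4.30×10^6 × 163 = 7.01×10^8 J m⁻² K⁻¹.
τ = C / λ = 7.01×10^8 / 10.1 = 6.94×10^7 s.
Equilibrium anomaly ΔT_eq = F / λ = 2.67 / 10.1 = 0.264 K.
t = 2400 days = 2.07×10^8 s, so t/τ = 2.99.
ΔT(t) = ΔT_eq (1 − e^(−t/τ)) = 0.264 × (1 − e^−2.99) = 0.251 K.

0.251 K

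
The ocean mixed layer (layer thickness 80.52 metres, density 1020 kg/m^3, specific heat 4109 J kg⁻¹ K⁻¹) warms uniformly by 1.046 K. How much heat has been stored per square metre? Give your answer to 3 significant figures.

Areal heat capacity C = ρ c_p D = 1020 × 4109 × 80.52 = 3.37×10^8 J m⁻² K⁻¹.
ΔQ = C ΔT = 3.37×10^8 × 1.046 = 3.53×10^8 J/m².

3.53×10^8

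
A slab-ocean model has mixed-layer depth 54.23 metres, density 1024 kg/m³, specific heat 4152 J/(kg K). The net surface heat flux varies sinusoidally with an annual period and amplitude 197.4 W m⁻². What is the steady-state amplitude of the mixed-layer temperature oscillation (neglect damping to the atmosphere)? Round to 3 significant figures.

4.30 K

Areal heat capacity C = ρ c_p D = 1024 × 4152 × 54.23 = 2.31×10^8 J/(m²·K).
Angular frequency ω = 2π / T = 2π / 3.15×10^7 s = 1.99×10^-7 s⁻¹.
Cω = 2.31×10^8 × 1.99×10^-7 = 45.9 W/(m²·K).
Amplitude A = F₀ / (Cω) = 197.4 / 45.9 = 4.30 K.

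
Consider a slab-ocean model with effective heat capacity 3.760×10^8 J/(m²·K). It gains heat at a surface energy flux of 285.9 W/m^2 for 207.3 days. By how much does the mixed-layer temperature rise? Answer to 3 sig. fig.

Areal heat capacity C = 3.760×10^8 J/(m²·K) (given).
Net heat input Q = F Δt = 285.9 × (207.3 days × 86400 s/day) = 5.12×10^9 J/m².
ΔT = Q / C = 5.12×10^9 / 3.76×10^8 = 13.6 K.

13.6 K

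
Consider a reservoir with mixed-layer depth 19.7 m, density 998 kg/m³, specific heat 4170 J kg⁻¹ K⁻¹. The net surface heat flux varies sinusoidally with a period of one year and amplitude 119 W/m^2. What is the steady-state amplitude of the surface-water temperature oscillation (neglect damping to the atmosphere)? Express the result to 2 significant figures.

Areal heat capacity C = ρ c_p D = 998 × 4170 × 19.7 = 8.20×10^7 J/(m²·K).
Angular frequency ω = 2π / T = 2π / 3.15×10^7 s = 1.99×10^-7 s⁻¹.
Cω = 8.20×10^7 × 1.99×10^-7 = 16.3 W/(m²·K).
Amplitude A = F₀ / (Cω) = 119 / 16.3 = 7.29 K.

7.3 K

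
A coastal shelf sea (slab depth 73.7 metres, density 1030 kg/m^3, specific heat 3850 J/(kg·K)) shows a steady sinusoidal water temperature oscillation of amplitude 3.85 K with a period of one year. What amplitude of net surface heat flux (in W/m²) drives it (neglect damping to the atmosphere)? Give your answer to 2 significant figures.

Areal heat capacity C = ρ c_p D = 1030 × 3850 × 73.7 = 2.92×10^8 J m⁻² K⁻¹.
ω = 2π / 3.15×10^7 s = 1.99×10^-7 s⁻¹.
Cω = 2.92×10^8 × 1.99×10^-7 = 58.2 W/(m²·K).
F₀ = A × Cω = 3.85 × 58.2 = 224 W/m².

220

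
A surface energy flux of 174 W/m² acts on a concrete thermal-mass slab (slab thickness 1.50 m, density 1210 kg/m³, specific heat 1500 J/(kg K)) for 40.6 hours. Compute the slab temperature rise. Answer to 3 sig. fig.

Areal heat capacity C = ρ c_p D = 1210 × 1500 × 1.50 = 2.72×10^6 J/(m^2 K).
Net heat input Q = F Δt = 174 × (40.6 hours × 3600 s/hour) = 2.54×10^7 J/m².
ΔT = Q / C = 2.54×10^7 / 2.72×10^6 = 9.34 K.

9.34 K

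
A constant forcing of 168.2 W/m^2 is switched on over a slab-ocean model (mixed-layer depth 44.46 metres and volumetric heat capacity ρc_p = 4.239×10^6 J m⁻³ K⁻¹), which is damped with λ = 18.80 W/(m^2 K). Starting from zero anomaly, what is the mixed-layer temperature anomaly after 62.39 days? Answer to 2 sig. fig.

3.7 K

Areal heat capacity C = ρc_p × D = 4.239×10^6 × 44.46 = 1.88×10^8 J/(m^2 K).
τ = C / λ = 1.88×10^8 / 18.80 = 1.00×10^7 s.
Equilibrium anomaly ΔT_eq = F / λ = 168.2 / 18.80 = 8.95 K.
t = 62.39 days = 5.39×10^6 s, so t/τ = 0.538.
ΔT(t) = ΔT_eq (1 − e^(−t/τ)) = 8.95 × (1 − e^−0.538) = 3.72 K.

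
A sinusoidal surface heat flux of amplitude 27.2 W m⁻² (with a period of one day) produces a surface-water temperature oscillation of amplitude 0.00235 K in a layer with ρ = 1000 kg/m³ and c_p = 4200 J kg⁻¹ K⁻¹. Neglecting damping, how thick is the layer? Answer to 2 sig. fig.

38 m

ω = 2π / 86400 s = 7.27×10^-5 s⁻¹.
Required C = F₀ / (A ω) = 27.2 / (0.00235 × 7.27×10^-5) = 1.59×10^8 J/(m²·K).
D = C / (ρ c_p) = 1.59×10^8 / (1000 × 4200) = 37.9 m.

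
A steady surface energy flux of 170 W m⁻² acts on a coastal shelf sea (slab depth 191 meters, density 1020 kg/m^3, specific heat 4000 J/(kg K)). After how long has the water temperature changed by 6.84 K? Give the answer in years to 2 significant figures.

0.99 years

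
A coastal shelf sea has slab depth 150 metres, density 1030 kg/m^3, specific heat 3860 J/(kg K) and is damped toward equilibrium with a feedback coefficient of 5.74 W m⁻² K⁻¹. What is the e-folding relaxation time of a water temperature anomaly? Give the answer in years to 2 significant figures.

3.3 years

Areal heat capacity C = ρ c_p D = 1030 × 3860 × 150 = 5.96×10^8 J/(m^2 K).
Relaxation time τ = C / λ = 5.96×10^8 / 5.74 = 1.04×10^8 s.
In years: 1.04×10^8 s / (3.156×10^7 s/year) = 3.29 years.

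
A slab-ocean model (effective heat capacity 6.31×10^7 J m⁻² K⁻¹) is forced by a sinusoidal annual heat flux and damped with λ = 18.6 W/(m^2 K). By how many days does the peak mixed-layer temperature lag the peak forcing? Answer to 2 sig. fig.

35 days

Areal heat capacity C = 6.31×10^7 J m⁻² K⁻¹ (given).
ω = 2π / 3.15×10^7 s = 1.99×10^-7 s⁻¹.
Phase lag φ = arctan(Cω/λ) = arctan(12.6/18.6) = 0.594 rad.
Time lag = φ / ω = 0.594 / 1.99×10^-7 = 2.98×10^6 s = 34.5 days.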